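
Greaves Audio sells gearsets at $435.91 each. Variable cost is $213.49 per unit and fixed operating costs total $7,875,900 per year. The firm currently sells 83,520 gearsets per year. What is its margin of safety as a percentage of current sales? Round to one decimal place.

57.6%

Each unit contributes $435.91 − $213.49 = $222.42. Break-even units = $7,875,900 ÷ $222.42 = 35,410.04; break-even revenue = 35,410.04 × $435.91 = $15,435,588.39.
Actual sales revenue = 83,520 × $435.91 = $36,407,203.20.
Margin of safety = ($36,407,203.20 − $15,435,588.39) ÷ $36,407,203.20 = 57.6%.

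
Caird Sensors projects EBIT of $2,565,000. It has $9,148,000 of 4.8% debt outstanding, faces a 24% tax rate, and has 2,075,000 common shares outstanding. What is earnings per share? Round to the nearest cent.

Interest = $439,104.00, so EBT = $2,565,000 − $439,104.00 = $2,125,896.00.
After tax at 24%: net income = $2,125,896.00 × 0.76 = $1,615,680.96.
EPS = $1,615,680.96 ÷ 2,075,000 = $0.78.

$0.78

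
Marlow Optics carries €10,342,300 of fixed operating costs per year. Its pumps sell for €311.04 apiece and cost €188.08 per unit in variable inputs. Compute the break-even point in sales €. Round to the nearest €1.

Contribution margin per unit = €311.04 − €188.08 = €122.96, a CM ratio of €122.96 ÷ €311.04 = 0.3953.
Break-even sales = FC ÷ CM ratio = €10,342,300 × €311.04 / €122.96 = €26,161,914.

€26,161,914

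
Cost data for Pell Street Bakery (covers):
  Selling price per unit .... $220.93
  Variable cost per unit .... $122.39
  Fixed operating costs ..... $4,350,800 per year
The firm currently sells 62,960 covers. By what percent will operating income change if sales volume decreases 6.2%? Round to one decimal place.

-20.8%

At 62,960 units, contribution = 62,960 × $98.54 = $6,204,078.40.
Operating income = contribution − fixed costs = $6,204,078.40 − $4,350,800 = $1,853,278.40.
DOL = contribution ÷ EBIT = $6,204,078.40 ÷ $1,853,278.40 = 3.3476.
%ΔEBIT = DOL × %ΔSales = 3.3476 × -6.2% = -20.8%.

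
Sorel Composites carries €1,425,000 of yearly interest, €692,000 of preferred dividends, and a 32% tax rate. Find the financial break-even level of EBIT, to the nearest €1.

Grossing the preferred dividend up to pre-tax terms: €692,000 / (1 − 0.32) = €1,017,647.06.
EPS = 0 when EBIT covers interest plus the pre-tax preferred burden: €1,425,000 + €1,017,647.06 = €2,442,647.06.

€2,442,647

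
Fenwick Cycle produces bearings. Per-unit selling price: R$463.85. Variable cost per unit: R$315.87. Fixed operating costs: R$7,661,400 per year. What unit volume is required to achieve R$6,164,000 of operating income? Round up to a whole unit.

Unit CM = price − variable cost = R$463.85 − R$315.87 = R$147.98.
Units = (FC + target) / CM = (R$7,661,400 + R$6,164,000) / R$147.98 = 93,427.49, so 93,428 bearings.

93,428 bearings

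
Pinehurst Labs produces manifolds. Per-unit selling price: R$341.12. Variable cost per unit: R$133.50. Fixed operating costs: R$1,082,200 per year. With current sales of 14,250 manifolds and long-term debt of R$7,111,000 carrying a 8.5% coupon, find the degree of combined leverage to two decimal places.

2.33

Contribution at this volume is 14,250 × R$207.62 = R$2,958,585.00.
EBIT = R$2,958,585.00 − R$1,082,200 = R$1,876,385.00. Interest = R$604,435.00.
DOL = R$2,958,585.00 ÷ R$1,876,385.00 = 1.5767; DFL = R$1,876,385.00 ÷ R$1,271,950.00 = 1.4752.
DCL = DOL × DFL = 1.5767 × 1.4752 = 2.3259.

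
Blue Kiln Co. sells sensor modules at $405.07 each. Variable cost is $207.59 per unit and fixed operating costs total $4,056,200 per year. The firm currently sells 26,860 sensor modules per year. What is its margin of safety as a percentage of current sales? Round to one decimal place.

23.5%

Contribution margin per unit = $405.07 − $207.59 = $197.48. Break-even units = $4,056,200 ÷ $197.48 = 20,539.80; break-even revenue = 20,539.80 × $405.07 = $8,320,057.39.
Current sales = 26,860 × $405.07 = $10,880,180.20.
Margin of safety = ($10,880,180.20 − $8,320,057.39) ÷ $10,880,180.20 = 23.5%.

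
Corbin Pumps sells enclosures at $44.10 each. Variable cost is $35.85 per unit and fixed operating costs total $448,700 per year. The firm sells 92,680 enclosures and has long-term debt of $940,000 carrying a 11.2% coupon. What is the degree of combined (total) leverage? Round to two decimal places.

3.63

At 92,680 units, contribution = 92,680 × $8.25 = $764,610.00.
EBIT = $764,610.00 − $448,700 = $315,910.00. Interest = $105,280.00, so EBIT − I = $210,630.00.
DCL = contribution ÷ (EBIT − I) = $764,610.00 ÷ $210,630.00 = 3.6301.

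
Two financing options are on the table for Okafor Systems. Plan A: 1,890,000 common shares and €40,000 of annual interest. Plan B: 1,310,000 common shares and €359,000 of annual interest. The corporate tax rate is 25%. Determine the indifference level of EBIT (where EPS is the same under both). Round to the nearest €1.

€1,079,500

At indifference, (EBIT − 40,000)(1 − t)/1,890,000 = (EBIT − 359,000)(1 − t)/1,310,000.
Cancelling (1 − t) and cross-multiplying: 1,310,000·(EBIT − 40,000) = 1,890,000·(EBIT − 359,000).
EBIT × (1,890,000 − 1,310,000) = 359,000 × 1,890,000 − 40,000 × 1,310,000 = 626,110,000,000, so EBIT = 626,110,000,000 ÷ 580,000 = 1,079,500.00.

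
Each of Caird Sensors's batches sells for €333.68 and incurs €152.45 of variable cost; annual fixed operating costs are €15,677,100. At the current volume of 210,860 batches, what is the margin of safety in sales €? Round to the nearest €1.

Each unit contributes €333.68 − €152.45 = €181.23. Break-even units = €15,677,100 ÷ €181.23 = 86,503.89; break-even revenue = 86,503.89 × €333.68 = €28,864,618.04.
Actual sales revenue = 210,860 × €333.68 = €70,359,764.80.
Margin of safety = €70,359,764.80 − €28,864,618.04 = €41,495,147.

€41,495,147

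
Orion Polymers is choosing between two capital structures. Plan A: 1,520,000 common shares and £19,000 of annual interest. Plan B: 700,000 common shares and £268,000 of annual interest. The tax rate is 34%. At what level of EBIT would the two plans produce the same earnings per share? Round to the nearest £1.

At indifference, (EBIT − 19,000)(1 − t)/1,520,000 = (EBIT − 268,000)(1 − t)/700,000.
Cancelling (1 − t) and cross-multiplying: 700,000·(EBIT − 19,000) = 1,520,000·(EBIT − 268,000).
Solving, EBIT = (268,000·1,520,000 − 19,000·700,000) / (1,520,000 − 700,000) = 394,060,000,000 / 820,000 = 480,560.98.

£480,561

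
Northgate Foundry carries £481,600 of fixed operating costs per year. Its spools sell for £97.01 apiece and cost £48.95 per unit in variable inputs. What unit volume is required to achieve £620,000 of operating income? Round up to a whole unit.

22,922 spools

Contribution margin per unit = £97.01 − £48.95 = £48.06.
Need Q such that Q × £48.06 − £481,600 = £620,000, i.e. Q = £1,101,600 / £48.06 = 22,921.35 → 22,922.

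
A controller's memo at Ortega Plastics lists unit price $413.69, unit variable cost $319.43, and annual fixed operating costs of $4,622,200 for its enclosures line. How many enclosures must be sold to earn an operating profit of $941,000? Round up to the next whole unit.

Each unit contributes $413.69 − $319.43 = $94.26.
Need Q such that Q × $94.26 − $4,622,200 = $941,000, i.e. Q = $5,563,200 / $94.26 = 59,019.73 → 59,020.

59,020 enclosures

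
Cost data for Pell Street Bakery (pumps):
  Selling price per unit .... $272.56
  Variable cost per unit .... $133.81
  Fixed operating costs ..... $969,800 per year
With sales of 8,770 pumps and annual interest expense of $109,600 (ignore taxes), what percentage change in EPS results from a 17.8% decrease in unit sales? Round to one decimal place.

-157.6%

Contribution at this volume is 8,770 × $138.75 = $1,216,837.50.
EBIT = $1,216,837.50 − $969,800 = $247,037.50.
Interest = $109,600.00, so EBIT − I = $137,437.50.
DCL = total CM / (EBIT − I) = $1,216,837.50 / $137,437.50 = 8.8538.
EPS therefore changes by 8.8538 × (-17.8%) = -157.6%.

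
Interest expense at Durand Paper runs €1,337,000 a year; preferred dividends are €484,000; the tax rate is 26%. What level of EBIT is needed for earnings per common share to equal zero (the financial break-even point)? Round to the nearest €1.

Preferred dividends are paid after tax, so their pre-tax equivalent is €484,000 ÷ (1 − 0.26) = €654,054.05.
EPS = 0 when EBIT covers interest plus the pre-tax preferred burden: €1,337,000 + €654,054.05 = €1,991,054.05.

€1,991,054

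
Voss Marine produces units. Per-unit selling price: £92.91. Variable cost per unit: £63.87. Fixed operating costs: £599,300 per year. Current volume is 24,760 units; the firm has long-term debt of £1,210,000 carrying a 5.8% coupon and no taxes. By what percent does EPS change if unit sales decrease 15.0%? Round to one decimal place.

-217.7%

At 24,760 units, contribution = 24,760 × £29.04 = £719,030.40.
Operating income = contribution − fixed costs = £719,030.40 − £599,300 = £119,730.40.
After interest of £70,180.00, pre-tax earnings = £49,550.40.
DCL = total CM / (EBIT − I) = £719,030.40 / £49,550.40 = 14.5111.
EPS therefore changes by 14.5111 × (-15.0%) = -217.7%.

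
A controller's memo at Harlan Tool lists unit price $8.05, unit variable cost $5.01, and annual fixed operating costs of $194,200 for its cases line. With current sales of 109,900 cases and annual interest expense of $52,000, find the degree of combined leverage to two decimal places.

3.80

At 109,900 units, contribution = 109,900 × $3.04 = $334,096.00.
Subtracting fixed costs: EBIT = $334,096.00 − $194,200 = $139,896.00. Interest = $52,000.00, so EBIT − I = $87,896.00.
DCL = contribution ÷ (EBIT − I) = $334,096.00 ÷ $87,896.00 = 3.8010.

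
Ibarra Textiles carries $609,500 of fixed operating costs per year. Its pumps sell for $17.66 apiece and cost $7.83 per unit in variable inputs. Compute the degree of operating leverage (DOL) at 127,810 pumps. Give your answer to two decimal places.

Total contribution margin = 127,810 × $9.83 = $1,256,372.30.
Operating income = contribution − fixed costs = $1,256,372.30 − $609,500 = $646,872.30.
So DOL = total CM / EBIT = $1,256,372.30 / $646,872.30 = 1.9422.

1.94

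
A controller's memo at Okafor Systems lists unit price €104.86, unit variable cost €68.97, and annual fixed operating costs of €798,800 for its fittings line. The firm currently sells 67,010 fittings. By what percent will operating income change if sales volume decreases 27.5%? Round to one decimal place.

-41.2%

Contribution at this volume is 67,010 × €35.89 = €2,404,988.90.
EBIT = €2,404,988.90 − €798,800 = €1,606,188.90.
DOL = contribution ÷ EBIT = €2,404,988.90 ÷ €1,606,188.90 = 1.4973.
So EBIT moves 1.4973 × (-27.5%) = -41.2%.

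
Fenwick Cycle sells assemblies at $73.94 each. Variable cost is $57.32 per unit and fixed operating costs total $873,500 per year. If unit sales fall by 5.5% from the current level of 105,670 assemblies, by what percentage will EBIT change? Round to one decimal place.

Contribution at this volume is 105,670 × $16.62 = $1,756,235.40.
Operating income = contribution − fixed costs = $1,756,235.40 − $873,500 = $882,735.40.
DOL = contribution ÷ EBIT = $1,756,235.40 ÷ $882,735.40 = 1.9895.
So EBIT moves 1.9895 × (-5.5%) = -10.9%.

-10.9%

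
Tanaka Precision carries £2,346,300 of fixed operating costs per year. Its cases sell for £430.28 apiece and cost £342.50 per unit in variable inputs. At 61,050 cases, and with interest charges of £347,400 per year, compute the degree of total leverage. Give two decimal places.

2.01

Contribution at this volume is 61,050 × £87.78 = £5,358,969.00.
Subtracting fixed costs: EBIT = £5,358,969.00 − £2,346,300 = £3,012,669.00. Interest = £347,400.00.
DOL = £5,358,969.00 ÷ £3,012,669.00 = 1.7788; DFL = £3,012,669.00 ÷ £2,665,269.00 = 1.1303.
Combined leverage = 1.7788 × 1.1303 = 2.0106.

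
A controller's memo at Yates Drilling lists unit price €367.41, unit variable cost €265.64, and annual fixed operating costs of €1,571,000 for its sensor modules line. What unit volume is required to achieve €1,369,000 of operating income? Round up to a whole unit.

28,889 sensor modules

Each unit contributes €367.41 − €265.64 = €101.77.
Units = (FC + target) / CM = (€1,571,000 + €1,369,000) / €101.77 = 28,888.67, so 28,889 sensor modules.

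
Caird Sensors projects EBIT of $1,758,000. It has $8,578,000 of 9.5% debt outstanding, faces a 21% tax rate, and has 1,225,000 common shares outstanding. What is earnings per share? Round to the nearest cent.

$0.61

Interest = $814,910.00, so EBT = $1,758,000 − $814,910.00 = $943,090.00.
Net income = $943,090.00 × (1 − 0.21) = $745,041.10.
EPS = $745,041.10 ÷ 1,225,000 = $0.61.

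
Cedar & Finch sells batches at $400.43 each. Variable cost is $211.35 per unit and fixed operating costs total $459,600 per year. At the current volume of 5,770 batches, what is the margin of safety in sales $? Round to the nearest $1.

$1,337,149

Each unit contributes $400.43 − $211.35 = $189.08. Break-even units = $459,600 ÷ $189.08 = 2,430.72; break-even revenue = 2,430.72 × $400.43 = $973,332.07.
Actual sales revenue = 5,770 × $400.43 = $2,310,481.10.
Margin of safety = $2,310,481.10 − $973,332.07 = $1,337,149.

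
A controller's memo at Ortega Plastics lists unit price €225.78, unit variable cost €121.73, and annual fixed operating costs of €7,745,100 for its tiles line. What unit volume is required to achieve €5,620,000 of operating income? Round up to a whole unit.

Unit CM = price − variable cost = €225.78 − €121.73 = €104.05.
Need Q such that Q × €104.05 − €7,745,100 = €5,620,000, i.e. Q = €13,365,100 / €104.05 = 128,448.82 → 128,449.

128,449 tiles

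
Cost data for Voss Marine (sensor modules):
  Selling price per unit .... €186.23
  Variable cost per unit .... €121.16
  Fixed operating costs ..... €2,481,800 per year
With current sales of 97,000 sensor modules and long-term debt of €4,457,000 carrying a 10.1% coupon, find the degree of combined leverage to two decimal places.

Total contribution margin = 97,000 × €65.07 = €6,311,790.00.
Subtracting fixed costs: EBIT = €6,311,790.00 − €2,481,800 = €3,829,990.00. Interest = €450,157.00.
DOL = €6,311,790.00 ÷ €3,829,990.00 = 1.6480; DFL = €3,829,990.00 ÷ €3,379,833.00 = 1.1332.
DCL = DOL × DFL = 1.6480 × 1.1332 = 1.8675.

1.87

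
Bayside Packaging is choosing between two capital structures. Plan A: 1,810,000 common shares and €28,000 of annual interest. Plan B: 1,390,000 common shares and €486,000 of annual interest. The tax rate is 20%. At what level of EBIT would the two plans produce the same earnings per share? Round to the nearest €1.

Set EPS_A = EPS_B: (EBIT − €28,000)(1 − 0.20) ÷ 1,810,000 = (EBIT − €486,000)(1 − 0.20) ÷ 1,390,000.
Cancelling (1 − t) and cross-multiplying: 1,390,000·(EBIT − 28,000) = 1,810,000·(EBIT − 486,000).
Solving, EBIT = (486,000·1,810,000 − 28,000·1,390,000) / (1,810,000 − 1,390,000) = 840,740,000,000 / 420,000 = 2,001,761.90.

€2,001,762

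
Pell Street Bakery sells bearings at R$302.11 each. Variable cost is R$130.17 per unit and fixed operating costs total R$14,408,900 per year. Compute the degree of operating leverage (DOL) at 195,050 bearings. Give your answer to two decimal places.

At 195,050 units, contribution = 195,050 × R$171.94 = R$33,536,897.00.
Operating income = contribution − fixed costs = R$33,536,897.00 − R$14,408,900 = R$19,127,997.00.
Degree of operating leverage = R$33,536,897.00 / R$19,127,997.00 = 1.7533.

1.75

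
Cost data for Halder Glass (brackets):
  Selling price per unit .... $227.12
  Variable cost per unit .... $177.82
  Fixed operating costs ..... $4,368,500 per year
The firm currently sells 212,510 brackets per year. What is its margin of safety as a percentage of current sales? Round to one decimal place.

Each unit contributes $227.12 − $177.82 = $49.30. Break-even units = $4,368,500 ÷ $49.30 = 88,610.55; break-even revenue = 88,610.55 × $227.12 = $20,125,227.59.
Current sales = 212,510 × $227.12 = $48,265,271.20.
Margin of safety = ($48,265,271.20 − $20,125,227.59) ÷ $48,265,271.20 = 58.3%.

58.3%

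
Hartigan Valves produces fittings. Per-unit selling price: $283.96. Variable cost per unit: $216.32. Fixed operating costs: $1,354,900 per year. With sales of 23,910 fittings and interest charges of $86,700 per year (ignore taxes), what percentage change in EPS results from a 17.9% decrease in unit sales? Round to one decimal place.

Contribution at this volume is 23,910 × $67.64 = $1,617,272.40.
EBIT = $1,617,272.40 − $1,354,900 = $262,372.40.
After interest of $86,700.00, pre-tax earnings = $175,672.40.
Degree of combined leverage = contribution ÷ (EBIT − I) = $1,617,272.40 ÷ $175,672.40 = 9.2062.
EPS therefore changes by 9.2062 × (-17.9%) = -164.8%.

-164.8%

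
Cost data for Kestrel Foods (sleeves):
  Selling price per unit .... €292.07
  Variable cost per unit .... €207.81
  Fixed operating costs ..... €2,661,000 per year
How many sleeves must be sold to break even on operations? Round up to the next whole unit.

31,581 sleeves

Each unit contributes €292.07 − €207.81 = €84.26.
Break-even volume = fixed costs ÷ CM per unit = €2,661,000 ÷ €84.26 = 31,580.82, so 31,581 sleeves.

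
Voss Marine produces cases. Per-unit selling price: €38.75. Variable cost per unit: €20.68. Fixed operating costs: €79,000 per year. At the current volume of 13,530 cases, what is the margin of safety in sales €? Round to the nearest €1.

€354,877

Contribution margin per unit = €38.75 − €20.68 = €18.07. Break-even units = €79,000 ÷ €18.07 = 4,371.89; break-even revenue = 4,371.89 × €38.75 = €169,410.63.
Current sales = 13,530 × €38.75 = €524,287.50.
Margin of safety = €524,287.50 − €169,410.63 = €354,877.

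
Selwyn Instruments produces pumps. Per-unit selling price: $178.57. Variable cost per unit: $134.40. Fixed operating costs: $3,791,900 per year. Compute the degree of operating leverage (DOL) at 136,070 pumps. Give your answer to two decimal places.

2.71

Total contribution margin = 136,070 × $44.17 = $6,010,211.90.
Subtracting fixed costs: EBIT = $6,010,211.90 − $3,791,900 = $2,218,311.90.
DOL = contribution ÷ EBIT = $6,010,211.90 ÷ $2,218,311.90 = 2.7094.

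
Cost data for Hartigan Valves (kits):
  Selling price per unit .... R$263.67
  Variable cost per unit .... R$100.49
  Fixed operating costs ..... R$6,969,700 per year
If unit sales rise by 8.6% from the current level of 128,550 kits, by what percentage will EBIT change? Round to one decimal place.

At 128,550 units, contribution = 128,550 × R$163.18 = R$20,976,789.00.
Operating income = contribution − fixed costs = R$20,976,789.00 − R$6,969,700 = R$14,007,089.00.
Degree of operating leverage = R$20,976,789.00 / R$14,007,089.00 = 1.4976.
So EBIT moves 1.4976 × (+8.6%) = +12.9%.

+12.9%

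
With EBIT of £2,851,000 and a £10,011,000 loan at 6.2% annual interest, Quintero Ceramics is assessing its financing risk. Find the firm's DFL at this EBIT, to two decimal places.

1.28

Interest = £620,682.00.
DFL = EBIT ÷ (EBIT − I) = £2,851,000 ÷ (£2,851,000 − £620,682.00) = £2,851,000 ÷ £2,230,318.00 = 1.2783.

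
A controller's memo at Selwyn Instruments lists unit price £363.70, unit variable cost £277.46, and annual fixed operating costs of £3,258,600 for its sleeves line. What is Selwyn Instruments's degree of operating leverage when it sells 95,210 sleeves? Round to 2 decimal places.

1.66

At 95,210 units, contribution = 95,210 × £86.24 = £8,210,910.40.
Subtracting fixed costs: EBIT = £8,210,910.40 − £3,258,600 = £4,952,310.40.
So DOL = total CM / EBIT = £8,210,910.40 / £4,952,310.40 = 1.6580.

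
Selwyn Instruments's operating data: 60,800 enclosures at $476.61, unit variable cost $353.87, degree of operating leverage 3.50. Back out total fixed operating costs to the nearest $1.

At 60,800 units, contribution = 60,800 × $122.74 = $7,462,592.00.
Since DOL = CM ÷ EBIT, EBIT = $7,462,592.00 ÷ 3.50 = $2,132,169.14.
And FC = contribution − EBIT = $7,462,592.00 − $2,132,169.14 = $5,330,423.

$5,330,423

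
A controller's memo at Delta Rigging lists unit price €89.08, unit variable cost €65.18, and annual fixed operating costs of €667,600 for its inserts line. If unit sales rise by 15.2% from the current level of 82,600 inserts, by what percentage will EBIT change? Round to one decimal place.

+23.0%

Contribution at this volume is 82,600 × €23.90 = €1,974,140.00.
Subtracting fixed costs: EBIT = €1,974,140.00 − €667,600 = €1,306,540.00.
DOL = contribution ÷ EBIT = €1,974,140.00 ÷ €1,306,540.00 = 1.5110.
So EBIT moves 1.5110 × (+15.2%) = +23.0%.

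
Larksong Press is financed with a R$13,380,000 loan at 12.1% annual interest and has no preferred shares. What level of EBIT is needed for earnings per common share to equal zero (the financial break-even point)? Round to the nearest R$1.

Annual interest = 12.1% × R$13,380,000 = R$1,618,980.00.
With no preferred dividends, EPS = 0 when EBIT exactly covers interest, so the financial break-even EBIT is R$1,618,980.00.

R$1,618,980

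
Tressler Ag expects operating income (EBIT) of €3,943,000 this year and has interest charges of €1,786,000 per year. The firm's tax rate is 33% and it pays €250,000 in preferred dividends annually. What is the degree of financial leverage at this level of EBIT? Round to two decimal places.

2.21

Interest = €1,786,000.00.
Pre-tax preferred-dividend burden = €250,000 ÷ (1 − 0.33) = €373,134.33.
DFL = EBIT ÷ [EBIT − I − D_p/(1−t)] = €3,943,000 ÷ [€3,943,000 − €1,786,000.00 − €373,134.33] = €3,943,000 ÷ €1,783,865.67 = 2.2104.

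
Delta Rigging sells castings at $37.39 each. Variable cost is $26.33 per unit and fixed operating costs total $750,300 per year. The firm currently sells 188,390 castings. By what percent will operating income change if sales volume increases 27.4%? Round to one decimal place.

Total contribution margin = 188,390 × $11.06 = $2,083,593.40.
Operating income = contribution − fixed costs = $2,083,593.40 − $750,300 = $1,333,293.40.
DOL = contribution ÷ EBIT = $2,083,593.40 ÷ $1,333,293.40 = 1.5627.
So EBIT moves 1.5627 × (+27.4%) = +42.8%.

+42.8%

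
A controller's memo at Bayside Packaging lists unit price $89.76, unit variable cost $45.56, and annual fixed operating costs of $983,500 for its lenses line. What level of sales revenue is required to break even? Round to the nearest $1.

$1,997,262

Contribution margin per unit = $89.76 − $45.56 = $44.20, a CM ratio of $44.20 ÷ $89.76 = 0.4924.
Break-even sales = FC ÷ CM ratio = $983,500 × $89.76 / $44.20 = $1,997,262.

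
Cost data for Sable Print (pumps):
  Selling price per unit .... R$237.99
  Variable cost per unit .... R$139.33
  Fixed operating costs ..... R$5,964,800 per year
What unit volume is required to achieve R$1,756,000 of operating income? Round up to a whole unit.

78,257 pumps

Each unit contributes R$237.99 − R$139.33 = R$98.66.
Required volume = (fixed costs + target profit) ÷ CM = (R$5,964,800 + R$1,756,000) ÷ R$98.66 = 78,256.64, so 78,257 pumps.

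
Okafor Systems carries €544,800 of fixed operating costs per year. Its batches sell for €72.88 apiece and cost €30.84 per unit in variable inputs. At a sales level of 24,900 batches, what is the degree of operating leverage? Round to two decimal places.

At 24,900 units, contribution = 24,900 × €42.04 = €1,046,796.00.
Subtracting fixed costs: EBIT = €1,046,796.00 − €544,800 = €501,996.00.
Degree of operating leverage = €1,046,796.00 / €501,996.00 = 2.0853.

2.09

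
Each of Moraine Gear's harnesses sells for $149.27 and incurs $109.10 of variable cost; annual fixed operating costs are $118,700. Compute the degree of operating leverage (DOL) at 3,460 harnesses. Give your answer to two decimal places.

Total contribution margin = 3,460 × $40.17 = $138,988.20.
Subtracting fixed costs: EBIT = $138,988.20 − $118,700 = $20,288.20.
So DOL = total CM / EBIT = $138,988.20 / $20,288.20 = 6.8507.

6.85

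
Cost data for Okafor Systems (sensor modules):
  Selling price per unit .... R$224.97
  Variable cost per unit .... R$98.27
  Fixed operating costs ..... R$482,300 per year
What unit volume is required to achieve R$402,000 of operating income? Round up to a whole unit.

Unit CM = price − variable cost = R$224.97 − R$98.27 = R$126.70.
Required volume = (fixed costs + target profit) ÷ CM = (R$482,300 + R$402,000) ÷ R$126.70 = 6,979.48, so 6,980 sensor modules.

6,980 sensor modules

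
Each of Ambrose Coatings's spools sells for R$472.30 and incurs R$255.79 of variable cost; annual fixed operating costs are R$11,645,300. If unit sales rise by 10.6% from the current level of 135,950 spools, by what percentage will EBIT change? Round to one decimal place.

+17.5%

At 135,950 units, contribution = 135,950 × R$216.51 = R$29,434,534.50.
EBIT = R$29,434,534.50 − R$11,645,300 = R$17,789,234.50.
So DOL = total CM / EBIT = R$29,434,534.50 / R$17,789,234.50 = 1.6546.
Operating income changes by 1.6546 × +10.6% = +17.5%.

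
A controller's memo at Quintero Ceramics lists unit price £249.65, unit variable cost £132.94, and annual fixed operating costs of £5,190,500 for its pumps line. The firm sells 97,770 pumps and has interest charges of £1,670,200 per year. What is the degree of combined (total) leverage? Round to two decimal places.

At 97,770 units, contribution = 97,770 × £116.71 = £11,410,736.70.
EBIT = £11,410,736.70 − £5,190,500 = £6,220,236.70. Interest = £1,670,200.00, so EBIT − I = £4,550,036.70.
Degree of total leverage = total CM / (EBIT − interest) = £11,410,736.70 / £4,550,036.70 = 2.5078.

2.51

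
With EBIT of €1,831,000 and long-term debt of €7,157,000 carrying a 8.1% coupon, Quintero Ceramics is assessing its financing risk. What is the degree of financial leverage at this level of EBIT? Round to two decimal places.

Interest = €579,717.00.
Degree of financial leverage = EBIT / (EBIT − interest) = €1,831,000 / €1,251,283.00 = 1.4633.

1.46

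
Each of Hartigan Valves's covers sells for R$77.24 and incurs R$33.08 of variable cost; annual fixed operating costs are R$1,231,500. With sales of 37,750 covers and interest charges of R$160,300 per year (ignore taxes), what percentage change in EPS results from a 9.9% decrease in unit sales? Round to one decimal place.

-60.0%

Total contribution margin = 37,750 × R$44.16 = R$1,667,040.00.
EBIT = R$1,667,040.00 − R$1,231,500 = R$435,540.00.
After interest of R$160,300.00, pre-tax earnings = R$275,240.00.
DCL = total CM / (EBIT − I) = R$1,667,040.00 / R$275,240.00 = 6.0567.
%ΔEPS = DCL × %ΔSales = 6.0567 × -9.9% = -60.0%.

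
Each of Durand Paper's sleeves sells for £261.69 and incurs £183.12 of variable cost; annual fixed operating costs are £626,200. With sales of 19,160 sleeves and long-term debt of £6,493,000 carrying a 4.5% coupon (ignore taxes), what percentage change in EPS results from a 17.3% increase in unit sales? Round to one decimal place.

+44.4%

Contribution at this volume is 19,160 × £78.57 = £1,505,401.20.
Subtracting fixed costs: EBIT = £1,505,401.20 − £626,200 = £879,201.20.
After interest of £292,185.00, pre-tax earnings = £587,016.20.
DCL = total CM / (EBIT − I) = £1,505,401.20 / £587,016.20 = 2.5645.
%ΔEPS = DCL × %ΔSales = 2.5645 × +17.3% = +44.4%.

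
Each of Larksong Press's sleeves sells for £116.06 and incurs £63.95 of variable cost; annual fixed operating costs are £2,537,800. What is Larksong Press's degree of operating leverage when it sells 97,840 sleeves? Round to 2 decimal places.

At 97,840 units, contribution = 97,840 × £52.11 = £5,098,442.40.
Operating income = contribution − fixed costs = £5,098,442.40 − £2,537,800 = £2,560,642.40.
So DOL = total CM / EBIT = £5,098,442.40 / £2,560,642.40 = 1.9911.

1.99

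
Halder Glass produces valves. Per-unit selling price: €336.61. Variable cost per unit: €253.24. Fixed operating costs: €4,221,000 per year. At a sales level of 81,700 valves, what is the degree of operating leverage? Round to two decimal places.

2.63

Contribution at this volume is 81,700 × €83.37 = €6,811,329.00.
EBIT = €6,811,329.00 − €4,221,000 = €2,590,329.00.
So DOL = total CM / EBIT = €6,811,329.00 / €2,590,329.00 = 2.6295.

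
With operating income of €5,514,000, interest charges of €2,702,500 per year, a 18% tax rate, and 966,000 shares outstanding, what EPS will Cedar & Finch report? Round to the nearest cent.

Interest = €2,702,500.00, so EBT = €5,514,000 − €2,702,500.00 = €2,811,500.00.
Net income = €2,811,500.00 × (1 − 0.18) = €2,305,430.00.
EPS = €2,305,430.00 ÷ 966,000 = €2.39.

€2.39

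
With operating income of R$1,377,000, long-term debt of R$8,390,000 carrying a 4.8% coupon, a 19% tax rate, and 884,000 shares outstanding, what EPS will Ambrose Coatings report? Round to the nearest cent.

R$0.89

Interest = R$402,720.00, so EBT = R$1,377,000 − R$402,720.00 = R$974,280.00.
Net income = R$974,280.00 × (1 − 0.19) = R$789,166.80.
Per share: R$789,166.80 / 884,000 shares = R$0.89.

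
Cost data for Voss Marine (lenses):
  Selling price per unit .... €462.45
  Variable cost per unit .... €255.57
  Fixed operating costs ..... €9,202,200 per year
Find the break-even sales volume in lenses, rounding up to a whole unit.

Unit CM = price − variable cost = €462.45 − €255.57 = €206.88.
Break-even Q = €9,202,200 / €206.88 = 44,480.86 → 44,481 lenses.

44,481 lenses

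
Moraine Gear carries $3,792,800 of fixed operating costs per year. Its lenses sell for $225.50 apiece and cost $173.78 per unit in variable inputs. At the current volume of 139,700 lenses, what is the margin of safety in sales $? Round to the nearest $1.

$14,965,683

Unit CM = price − variable cost = $225.50 − $173.78 = $51.72. Break-even units = $3,792,800 ÷ $51.72 = 73,333.33; break-even revenue = 73,333.33 × $225.50 = $16,536,666.67.
Actual sales revenue = 139,700 × $225.50 = $31,502,350.00.
Margin of safety = $31,502,350.00 − $16,536,666.67 = $14,965,683.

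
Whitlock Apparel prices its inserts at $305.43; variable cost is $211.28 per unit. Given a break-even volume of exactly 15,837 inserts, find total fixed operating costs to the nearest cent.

Contribution margin per unit = $305.43 − $211.28 = $94.15.
Fixed costs = break-even units × CM = 15,837 × $94.15 = $1,491,053.55.

$1,491,053.55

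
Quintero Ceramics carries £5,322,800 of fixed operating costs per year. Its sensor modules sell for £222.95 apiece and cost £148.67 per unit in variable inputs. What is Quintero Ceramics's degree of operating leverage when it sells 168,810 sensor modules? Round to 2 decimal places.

Total contribution margin = 168,810 × £74.28 = £12,539,206.80.
Operating income = contribution − fixed costs = £12,539,206.80 − £5,322,800 = £7,216,406.80.
Degree of operating leverage = £12,539,206.80 / £7,216,406.80 = 1.7376.

1.74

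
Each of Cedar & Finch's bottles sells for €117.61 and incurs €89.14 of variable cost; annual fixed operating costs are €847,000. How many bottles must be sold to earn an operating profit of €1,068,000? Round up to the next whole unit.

67,264 bottles

Each unit contributes €117.61 − €89.14 = €28.47.
Required volume = (fixed costs + target profit) ÷ CM = (€847,000 + €1,068,000) ÷ €28.47 = 67,263.79, so 67,264 bottles.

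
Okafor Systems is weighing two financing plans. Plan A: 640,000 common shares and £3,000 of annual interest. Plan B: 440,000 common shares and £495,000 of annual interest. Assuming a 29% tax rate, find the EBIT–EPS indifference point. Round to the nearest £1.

£1,577,400

At indifference, (EBIT − 3,000)(1 − t)/640,000 = (EBIT − 495,000)(1 − t)/440,000.
Cancelling (1 − t) and cross-multiplying: 440,000·(EBIT − 3,000) = 640,000·(EBIT − 495,000).
Solving, EBIT = (495,000·640,000 − 3,000·440,000) / (640,000 − 440,000) = 315,480,000,000 / 200,000 = 1,577,400.00.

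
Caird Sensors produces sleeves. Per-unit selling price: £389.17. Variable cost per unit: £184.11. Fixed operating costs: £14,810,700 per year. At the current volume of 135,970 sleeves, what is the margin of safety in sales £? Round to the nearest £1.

Contribution margin per unit = £389.17 − £184.11 = £205.06. Break-even units = £14,810,700 ÷ £205.06 = 72,226.18; break-even revenue = 72,226.18 × £389.17 = £28,108,261.58.
Actual sales revenue = 135,970 × £389.17 = £52,915,444.90.
Margin of safety = £52,915,444.90 − £28,108,261.58 = £24,807,183.

£24,807,183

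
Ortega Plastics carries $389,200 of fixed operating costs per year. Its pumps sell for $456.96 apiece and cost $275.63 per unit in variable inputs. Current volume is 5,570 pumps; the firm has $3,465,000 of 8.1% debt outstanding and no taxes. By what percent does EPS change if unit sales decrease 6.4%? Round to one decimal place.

Total contribution margin = 5,570 × $181.33 = $1,010,008.10.
Operating income = contribution − fixed costs = $1,010,008.10 − $389,200 = $620,808.10.
Interest = $280,665.00, so EBIT − I = $340,143.10.
Degree of combined leverage = contribution ÷ (EBIT − I) = $1,010,008.10 ÷ $340,143.10 = 2.9694.
EPS therefore changes by 2.9694 × (-6.4%) = -19.0%.

-19.0%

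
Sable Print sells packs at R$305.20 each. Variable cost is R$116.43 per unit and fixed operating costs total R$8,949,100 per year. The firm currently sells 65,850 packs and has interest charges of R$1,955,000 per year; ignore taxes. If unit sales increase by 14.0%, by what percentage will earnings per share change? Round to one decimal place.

+114.0%

At 65,850 units, contribution = 65,850 × R$188.77 = R$12,430,504.50.
EBIT = R$12,430,504.50 − R$8,949,100 = R$3,481,404.50.
After interest of R$1,955,000.00, pre-tax earnings = R$1,526,404.50.
DCL = total CM / (EBIT − I) = R$12,430,504.50 / R$1,526,404.50 = 8.1437.
%ΔEPS = DCL × %ΔSales = 8.1437 × +14.0% = +114.0%.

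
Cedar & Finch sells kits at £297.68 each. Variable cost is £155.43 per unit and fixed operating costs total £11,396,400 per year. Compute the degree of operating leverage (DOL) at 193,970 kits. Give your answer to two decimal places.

1.70

Contribution at this volume is 193,970 × £142.25 = £27,592,232.50.
EBIT = £27,592,232.50 − £11,396,400 = £16,195,832.50.
So DOL = total CM / EBIT = £27,592,232.50 / £16,195,832.50 = 1.7037.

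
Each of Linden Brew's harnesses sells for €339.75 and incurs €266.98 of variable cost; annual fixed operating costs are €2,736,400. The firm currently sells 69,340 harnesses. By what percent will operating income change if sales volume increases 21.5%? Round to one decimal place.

+47.0%

At 69,340 units, contribution = 69,340 × €72.77 = €5,045,871.80.
EBIT = €5,045,871.80 − €2,736,400 = €2,309,471.80.
DOL = contribution ÷ EBIT = €5,045,871.80 ÷ €2,309,471.80 = 2.1849.
%ΔEBIT = DOL × %ΔSales = 2.1849 × +21.5% = +47.0%.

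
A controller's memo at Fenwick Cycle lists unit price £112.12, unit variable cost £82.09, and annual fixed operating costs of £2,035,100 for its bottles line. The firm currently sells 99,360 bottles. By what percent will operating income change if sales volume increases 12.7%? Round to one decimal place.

At 99,360 units, contribution = 99,360 × £30.03 = £2,983,780.80.
Operating income = contribution − fixed costs = £2,983,780.80 − £2,035,100 = £948,680.80.
So DOL = total CM / EBIT = £2,983,780.80 / £948,680.80 = 3.1452.
Operating income changes by 3.1452 × +12.7% = +39.9%.

+39.9%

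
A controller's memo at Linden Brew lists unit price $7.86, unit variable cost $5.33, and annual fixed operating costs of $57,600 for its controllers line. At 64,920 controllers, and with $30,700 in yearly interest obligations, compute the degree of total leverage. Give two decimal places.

2.16

Total contribution margin = 64,920 × $2.53 = $164,247.60.
Operating income = contribution − fixed costs = $164,247.60 − $57,600 = $106,647.60. Interest = $30,700.00.
DOL = $164,247.60 ÷ $106,647.60 = 1.5401; DFL = $106,647.60 ÷ $75,947.60 = 1.4042.
DCL = DOL × DFL = 1.5401 × 1.4042 = 2.1626.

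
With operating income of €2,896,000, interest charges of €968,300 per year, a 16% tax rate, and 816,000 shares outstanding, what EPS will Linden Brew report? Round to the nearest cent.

€1.98

Interest = €968,300.00, so EBT = €2,896,000 − €968,300.00 = €1,927,700.00.
Net income = €1,927,700.00 × (1 − 0.16) = €1,619,268.00.
EPS = €1,619,268.00 ÷ 816,000 = €1.98.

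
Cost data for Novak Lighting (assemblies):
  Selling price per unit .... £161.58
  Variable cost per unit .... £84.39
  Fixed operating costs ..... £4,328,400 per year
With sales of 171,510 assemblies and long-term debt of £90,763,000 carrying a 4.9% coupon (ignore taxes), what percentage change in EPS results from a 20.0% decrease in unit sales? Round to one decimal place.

-59.3%

Total contribution margin = 171,510 × £77.19 = £13,238,856.90.
EBIT = £13,238,856.90 − £4,328,400 = £8,910,456.90.
After interest of £4,447,387.00, pre-tax earnings = £4,463,069.90.
DCL = total CM / (EBIT − I) = £13,238,856.90 / £4,463,069.90 = 2.9663.
%ΔEPS = DCL × %ΔSales = 2.9663 × -20.0% = -59.3%.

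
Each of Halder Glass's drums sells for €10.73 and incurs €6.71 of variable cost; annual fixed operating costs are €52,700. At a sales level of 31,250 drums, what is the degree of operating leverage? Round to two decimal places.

Contribution at this volume is 31,250 × €4.02 = €125,625.00.
EBIT = €125,625.00 − €52,700 = €72,925.00.
DOL = contribution ÷ EBIT = €125,625.00 ÷ €72,925.00 = 1.7227.

1.72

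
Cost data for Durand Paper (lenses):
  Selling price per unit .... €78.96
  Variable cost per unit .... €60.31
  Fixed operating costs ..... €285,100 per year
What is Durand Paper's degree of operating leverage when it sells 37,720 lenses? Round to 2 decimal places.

1.68

Contribution at this volume is 37,720 × €18.65 = €703,478.00.
EBIT = €703,478.00 − €285,100 = €418,378.00.
DOL = contribution ÷ EBIT = €703,478.00 ÷ €418,378.00 = 1.6814.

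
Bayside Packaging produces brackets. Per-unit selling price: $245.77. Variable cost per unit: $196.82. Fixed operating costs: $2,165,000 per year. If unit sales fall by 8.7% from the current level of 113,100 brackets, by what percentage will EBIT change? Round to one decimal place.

-14.3%

Contribution at this volume is 113,100 × $48.95 = $5,536,245.00.
Subtracting fixed costs: EBIT = $5,536,245.00 − $2,165,000 = $3,371,245.00.
So DOL = total CM / EBIT = $5,536,245.00 / $3,371,245.00 = 1.6422.
Operating income changes by 1.6422 × -8.7% = -14.3%.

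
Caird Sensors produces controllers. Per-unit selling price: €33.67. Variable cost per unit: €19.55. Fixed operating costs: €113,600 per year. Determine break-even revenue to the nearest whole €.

CM per unit = €33.67 − €19.55 = €14.12; CM ratio = €14.12 / €33.67 = 0.4194.
Break-even revenue = fixed costs × price ÷ CM = €113,600 × €33.67 ÷ €14.12 = €270,886.

€270,886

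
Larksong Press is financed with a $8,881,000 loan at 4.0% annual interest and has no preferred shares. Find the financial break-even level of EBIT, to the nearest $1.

$355,240

Annual interest = 4.0% × $8,881,000 = $355,240.00.
Without preferred stock the financial break-even is simply EBIT = interest = $355,240.00.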